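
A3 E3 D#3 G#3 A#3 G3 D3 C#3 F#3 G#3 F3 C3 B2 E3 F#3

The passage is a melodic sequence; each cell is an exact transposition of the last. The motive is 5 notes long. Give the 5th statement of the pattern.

Db3 Ab2 G2 C3 D3

Taking 5-note groups, the heads are A3, G3, F3: the pattern moves down a 2nd.
Extending down a 2nd: Eb3 → Db3.
Statement 5 starts on Db3 and keeps the same exact contour: Db3 Ab2 G2 C3 D3.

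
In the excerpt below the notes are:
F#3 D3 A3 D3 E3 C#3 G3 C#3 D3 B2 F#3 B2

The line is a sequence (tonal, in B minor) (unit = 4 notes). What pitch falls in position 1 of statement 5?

With 4-note cells, note 1 of each statement runs F#3, E3, D3.
Carrying that down a 2nd forward: C#3 → B2.

B2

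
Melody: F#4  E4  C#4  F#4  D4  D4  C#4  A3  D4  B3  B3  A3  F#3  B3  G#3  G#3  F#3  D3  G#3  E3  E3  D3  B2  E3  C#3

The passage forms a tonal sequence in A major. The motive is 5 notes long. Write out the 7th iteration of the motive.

With a 5-note motive the entries are F#4, D4, B3, G#3, E3, each down a 3rd from the previous.
Carrying on: C#3 → A2.
Statement 7 starts on A2 and keeps the same diatonic contour: A2 G#2 E2 A2 F#2.

A2 G#2 E2 A2 F#2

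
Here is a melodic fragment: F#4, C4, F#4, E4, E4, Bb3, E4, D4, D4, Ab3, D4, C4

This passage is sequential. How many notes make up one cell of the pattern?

Try groups of 4 (3 cells in 12 notes):
F#4 C4 F#4 E4 | E4 Bb3 E4 D4 | D4 Ab3 D4 C4
That's a consistent down a 2nd shift per cell, and no other grouping gives one.

4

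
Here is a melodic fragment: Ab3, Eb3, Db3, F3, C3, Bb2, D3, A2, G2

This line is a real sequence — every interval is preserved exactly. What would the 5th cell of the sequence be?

With a 3-note motive the entries are Ab3, F3, D3, each down a 3rd from the previous.
Extending down a 3rd: B2 → G#2.
From G#2 the exact shape gives G#2 D#2 C#2.

G#2 D#2 C#2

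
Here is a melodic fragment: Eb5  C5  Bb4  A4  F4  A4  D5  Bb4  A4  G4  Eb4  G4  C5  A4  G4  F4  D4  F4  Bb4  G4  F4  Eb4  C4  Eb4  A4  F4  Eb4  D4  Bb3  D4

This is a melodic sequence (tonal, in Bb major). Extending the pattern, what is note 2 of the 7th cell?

D4

The unit is 6 notes. Position-2 pitches of the 5 shown cells: C5, Bb4, A4, G4, F4.
Carrying that down a 2nd forward: Eb4 → D4.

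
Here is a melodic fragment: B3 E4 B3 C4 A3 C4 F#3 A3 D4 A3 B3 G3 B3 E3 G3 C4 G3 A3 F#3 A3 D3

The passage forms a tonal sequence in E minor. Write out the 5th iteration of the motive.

E3 A3 E3 F#3 D3 F#3 B2

With a 7-note motive the entries are B3, A3, G3, each down a 2nd from the previous.
Continuing the starts: F#3 → E3.
From E3 the diatonic shape gives E3 A3 E3 F#3 D3 F#3 B2.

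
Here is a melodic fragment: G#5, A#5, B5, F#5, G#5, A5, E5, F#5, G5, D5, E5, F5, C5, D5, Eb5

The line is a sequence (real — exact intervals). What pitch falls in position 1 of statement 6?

Bb4

With 3-note cells, note 1 of each statement runs G#5, F#5, E5, D5, C5.
Each moves down a 2nd; the next is Bb4.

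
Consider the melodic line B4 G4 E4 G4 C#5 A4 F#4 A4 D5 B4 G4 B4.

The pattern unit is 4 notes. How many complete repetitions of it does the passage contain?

3

12 notes in groups of 4 gives 12/4 = 3 statements.
Starts: B4, C#5, D5 — each up a 2nd.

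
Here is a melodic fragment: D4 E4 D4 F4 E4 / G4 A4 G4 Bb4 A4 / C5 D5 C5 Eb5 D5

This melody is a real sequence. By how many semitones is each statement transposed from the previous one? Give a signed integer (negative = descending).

Taking 5-note groups, the heads are D4, G4, C5: the pattern moves up a 4th.
D4 to G4 spans +5 semitones.

5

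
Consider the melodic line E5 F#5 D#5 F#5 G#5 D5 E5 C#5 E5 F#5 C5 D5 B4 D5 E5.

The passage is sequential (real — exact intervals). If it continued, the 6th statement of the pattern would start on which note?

Gb4

Taking 5-note groups, the heads are E5, D5, C5: the pattern moves down a 2nd.
Continuing: Bb4 → Ab4 → Gb4. Statement 6 starts on Gb4.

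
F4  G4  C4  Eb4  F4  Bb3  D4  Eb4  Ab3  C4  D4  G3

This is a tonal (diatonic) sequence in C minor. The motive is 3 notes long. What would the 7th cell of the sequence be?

G3 Ab3 D3

The 3-note cells begin on F4, Eb4, D4, C4 — each down a 2nd from the last.
Continuing the starts: Bb3 → Ab3 → G3.
Statement 7 starts on G3 and keeps the same diatonic contour: G3 Ab3 D3.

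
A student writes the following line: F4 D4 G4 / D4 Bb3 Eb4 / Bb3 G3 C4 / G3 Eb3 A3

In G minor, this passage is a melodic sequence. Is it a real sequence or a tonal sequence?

tonal

Every note is diatonic to G minor.
Cell 1 has -3 semitones from note 1 to 2, but cell 2 has -4 — the interval quality changes while the contour stays the same, which is the hallmark of a tonal sequence.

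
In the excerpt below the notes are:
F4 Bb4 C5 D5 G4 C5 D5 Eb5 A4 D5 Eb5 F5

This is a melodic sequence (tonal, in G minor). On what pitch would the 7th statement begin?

Eb5

Unit = 4 notes; the statements start on F4, G4, A4, moving up a 2nd each time.
Extending the heads up a 2nd: Bb4 → C5 → D5 → Eb5.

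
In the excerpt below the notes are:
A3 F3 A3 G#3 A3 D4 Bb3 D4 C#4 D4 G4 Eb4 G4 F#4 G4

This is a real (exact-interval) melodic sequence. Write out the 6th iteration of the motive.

With a 5-note motive the entries are A3, D4, G4, each up a 4th from the previous.
Extending up a 4th: C5 → F5 → Bb5.
From Bb5 the exact shape gives Bb5 Gb5 Bb5 A5 Bb5.

Bb5 Gb5 Bb5 A5 Bb5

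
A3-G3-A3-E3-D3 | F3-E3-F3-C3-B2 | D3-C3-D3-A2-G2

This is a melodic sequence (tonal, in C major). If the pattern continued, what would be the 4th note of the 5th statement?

D2

The unit is 5 notes. Position-4 pitches of the 3 shown cells: E3, C3, A2.
Each moves down a 3rd. Continuing: F2 → D2.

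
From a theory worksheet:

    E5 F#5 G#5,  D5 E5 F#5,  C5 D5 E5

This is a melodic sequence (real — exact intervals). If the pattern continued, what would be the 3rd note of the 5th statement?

With 3-note cells, note 3 of each statement runs G#5, F#5, E5.
Each moves down a 2nd. Continuing: D5 → C5.

C5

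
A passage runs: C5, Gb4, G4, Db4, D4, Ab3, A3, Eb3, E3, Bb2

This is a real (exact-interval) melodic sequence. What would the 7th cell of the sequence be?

F#2 C2

The 2-note cells begin on C5, G4, D4, A3, E3 — each down a 4th from the last.
Carrying on: B2 → F#2.
Statement 7 starts on F#2 and keeps the same exact contour: F#2 C2.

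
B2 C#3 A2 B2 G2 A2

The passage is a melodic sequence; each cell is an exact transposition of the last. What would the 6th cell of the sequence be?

With a 2-note motive the entries are B2, A2, G2, each down a 2nd from the previous.
Extending down a 2nd: F2 → Eb2 → Db2.
From Db2 the exact shape gives Db2 Eb2.

Db2 Eb2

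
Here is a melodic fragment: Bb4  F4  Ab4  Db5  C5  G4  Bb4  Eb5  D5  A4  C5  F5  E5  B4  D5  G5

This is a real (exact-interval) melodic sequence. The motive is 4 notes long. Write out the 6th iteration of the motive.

G#5 D#5 F#5 B5

The 4-note cells begin on Bb4, C5, D5, E5 — each up a 2nd from the last.
Carrying on: F#5 → G#5.
So cell 6 is G#5 D#5 F#5 B5.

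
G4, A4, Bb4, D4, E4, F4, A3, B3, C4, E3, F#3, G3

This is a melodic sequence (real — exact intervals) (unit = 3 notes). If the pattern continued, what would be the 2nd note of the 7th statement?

D#2

The unit is 3 notes. Position-2 pitches of the 4 shown cells: A4, E4, B3, F#3.
Each moves down a 4th. Continuing: C#3 → G#2 → D#2.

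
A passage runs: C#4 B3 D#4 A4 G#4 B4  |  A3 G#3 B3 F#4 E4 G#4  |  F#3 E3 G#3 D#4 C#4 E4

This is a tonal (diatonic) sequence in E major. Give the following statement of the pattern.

With a 6-note motive the entries are C#4, A3, F#3, each down a 3rd from the previous.
From D#3 the diatonic shape gives D#3 C#3 E3 B3 A3 C#4.

D#3 C#3 E3 B3 A3 C#4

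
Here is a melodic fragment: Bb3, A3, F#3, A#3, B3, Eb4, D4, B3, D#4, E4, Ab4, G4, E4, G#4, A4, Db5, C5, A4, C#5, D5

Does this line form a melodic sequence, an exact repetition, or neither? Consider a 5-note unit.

Each 5-note cell is the previous one transposed up a 4th.

sequence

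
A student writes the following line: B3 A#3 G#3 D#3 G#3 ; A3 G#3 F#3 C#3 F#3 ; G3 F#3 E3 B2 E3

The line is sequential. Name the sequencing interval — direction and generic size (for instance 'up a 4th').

down a 2nd

With a 5-note motive the entries are B3, A3, G3, each down a 2nd from the previous.
From B3 to A3: down a 2nd.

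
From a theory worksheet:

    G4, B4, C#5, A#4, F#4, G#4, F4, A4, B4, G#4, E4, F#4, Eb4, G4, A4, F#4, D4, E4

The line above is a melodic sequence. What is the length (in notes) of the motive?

6

Try groups of 6 (3 cells in 18 notes):
G4 B4 C#5 A#4 F#4 G#4 | F4 A4 B4 G#4 E4 F#4 | Eb4 G4 A4 F#4 D4 E4
That's a consistent down a 2nd shift per cell, and no other grouping gives one.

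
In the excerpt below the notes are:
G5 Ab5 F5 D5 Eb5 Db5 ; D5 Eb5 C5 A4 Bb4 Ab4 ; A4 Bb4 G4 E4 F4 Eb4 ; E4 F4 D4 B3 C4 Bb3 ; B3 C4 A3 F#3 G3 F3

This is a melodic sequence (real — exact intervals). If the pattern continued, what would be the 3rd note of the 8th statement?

F#2

With 6-note cells, note 3 of each statement runs F5, C5, G4, D4, A3.
Carrying that down a 4th forward: E3 → B2 → F#2.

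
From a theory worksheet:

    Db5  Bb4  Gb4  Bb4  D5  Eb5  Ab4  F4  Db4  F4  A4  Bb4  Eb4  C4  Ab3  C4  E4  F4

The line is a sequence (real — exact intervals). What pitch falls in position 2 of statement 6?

A2

The unit is 6 notes. Position-2 pitches of the 3 shown cells: Bb4, F4, C4.
Each moves down a 4th. Continuing: G3 → D3 → A2.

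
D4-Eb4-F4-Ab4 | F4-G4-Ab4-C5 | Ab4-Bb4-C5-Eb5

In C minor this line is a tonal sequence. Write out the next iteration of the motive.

Unit = 4 notes; the statements start on D4, F4, Ab4, moving up a 3rd each time.
So cell 4 is C5 D5 Eb5 G5.

C5 D5 Eb5 G5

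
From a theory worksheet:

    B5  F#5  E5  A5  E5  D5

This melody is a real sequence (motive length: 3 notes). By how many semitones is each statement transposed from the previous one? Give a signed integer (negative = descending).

-2

Taking 3-note groups, the heads are B5, A5: the pattern moves down a 2nd.
B5→A5 is 81 − 83 = -2 semitones.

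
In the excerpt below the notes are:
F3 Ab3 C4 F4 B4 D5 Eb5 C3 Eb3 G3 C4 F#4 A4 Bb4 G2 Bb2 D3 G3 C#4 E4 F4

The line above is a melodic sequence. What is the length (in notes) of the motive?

7

There are 21 notes; a 7-note unit gives 3 cells:
F3 Ab3 C4 F4 B4 D5 Eb5 | C3 Eb3 G3 C4 F#4 A4 Bb4 | G2 Bb2 D3 G3 C#4 E4 F4
Every group is a transposition down a 4th of the one before; no shorter unit works.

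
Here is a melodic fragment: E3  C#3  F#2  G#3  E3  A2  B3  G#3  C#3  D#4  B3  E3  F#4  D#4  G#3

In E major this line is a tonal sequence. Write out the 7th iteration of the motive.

Unit = 3 notes; the statements start on E3, G#3, B3, D#4, F#4, moving up a 3rd each time.
Extending up a 3rd: A4 → C#5.
From C#5 the diatonic shape gives C#5 A4 D#4.

C#5 A4 D#4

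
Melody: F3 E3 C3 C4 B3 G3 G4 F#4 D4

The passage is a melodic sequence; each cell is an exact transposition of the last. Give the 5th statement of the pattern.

Taking 3-note groups, the heads are F3, C4, G4: the pattern moves up a 5th.
Carrying on: D5 → A5.
So cell 5 is A5 G#5 E5.

A5 G#5 E5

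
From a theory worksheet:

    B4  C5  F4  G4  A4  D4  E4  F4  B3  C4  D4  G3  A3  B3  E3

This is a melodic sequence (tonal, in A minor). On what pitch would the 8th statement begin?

B2

Taking 3-note groups, the heads are B4, G4, E4, C4, A3: the pattern moves down a 3rd.
Continuing: F3 → D3 → B2. Statement 8 starts on B2.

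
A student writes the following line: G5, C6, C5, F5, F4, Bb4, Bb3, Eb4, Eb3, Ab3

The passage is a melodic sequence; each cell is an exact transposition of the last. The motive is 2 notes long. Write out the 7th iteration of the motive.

Db2 Gb2

Taking 2-note groups, the heads are G5, C5, F4, Bb3, Eb3: the pattern moves down a 5th.
Extending down a 5th: Ab2 → Db2.
Statement 7 starts on Db2 and keeps the same exact contour: Db2 Gb2.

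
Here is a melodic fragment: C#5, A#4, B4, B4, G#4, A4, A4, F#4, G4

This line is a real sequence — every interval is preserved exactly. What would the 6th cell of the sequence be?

With a 3-note motive the entries are C#5, B4, A4, each down a 2nd from the previous.
Carrying on: G4 → F4 → Eb4.
Statement 6 starts on Eb4 and keeps the same exact contour: Eb4 C4 Db4.

Eb4 C4 Db4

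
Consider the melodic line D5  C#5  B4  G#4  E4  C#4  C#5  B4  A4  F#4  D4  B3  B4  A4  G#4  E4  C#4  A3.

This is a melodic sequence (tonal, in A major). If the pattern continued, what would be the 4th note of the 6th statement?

B3

The unit is 6 notes. Position-4 pitches of the 3 shown cells: G#4, F#4, E4.
Extending down a 2nd: D4 → C#4 → B3.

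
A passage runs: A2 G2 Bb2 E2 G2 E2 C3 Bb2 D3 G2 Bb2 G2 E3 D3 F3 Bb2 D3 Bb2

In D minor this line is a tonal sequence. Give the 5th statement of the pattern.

Bb3 A3 C4 F3 A3 F3

The 6-note cells begin on A2, C3, E3 — each up a 3rd from the last.
Extending up a 3rd: G3 → Bb3.
Statement 5 starts on Bb3 and keeps the same diatonic contour: Bb3 A3 C4 F3 A3 F3.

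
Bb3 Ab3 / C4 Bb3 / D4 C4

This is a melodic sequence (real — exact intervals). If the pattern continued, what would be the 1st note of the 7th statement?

Grouping in 2s, the 1st note of each cell is Bb3, C4, D4.
Carrying that up a 2nd forward: E4 → F#4 → G#4 → A#4.

A#4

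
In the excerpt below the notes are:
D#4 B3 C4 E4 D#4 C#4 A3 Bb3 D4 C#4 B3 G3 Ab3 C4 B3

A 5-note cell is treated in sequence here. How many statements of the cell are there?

3

15 notes in groups of 5 gives 15/5 = 3 statements.
Starts: D#4, C#4, B3 — each down a 2nd.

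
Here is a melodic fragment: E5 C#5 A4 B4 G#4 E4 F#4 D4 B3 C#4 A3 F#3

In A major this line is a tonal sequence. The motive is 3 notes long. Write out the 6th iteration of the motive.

The 3-note cells begin on E5, B4, F#4, C#4 — each down a 4th from the last.
Continuing the starts: G#3 → D3.
Statement 6 starts on D3 and keeps the same diatonic contour: D3 B2 G#2.

D3 B2 G#2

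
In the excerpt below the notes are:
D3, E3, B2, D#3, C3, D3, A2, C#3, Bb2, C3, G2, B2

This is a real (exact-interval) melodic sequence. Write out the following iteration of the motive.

With a 4-note motive the entries are D3, C3, Bb2, each down a 2nd from the previous.
Statement 4 starts on Ab2 and keeps the same exact contour: Ab2 Bb2 F2 A2.

Ab2 Bb2 F2 A2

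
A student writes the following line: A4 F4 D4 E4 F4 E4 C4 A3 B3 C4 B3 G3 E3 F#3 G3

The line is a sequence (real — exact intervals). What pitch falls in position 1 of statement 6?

With 5-note cells, note 1 of each statement runs A4, E4, B3.
Each moves down a 4th. Continuing: F#3 → C#3 → G#2.

G#2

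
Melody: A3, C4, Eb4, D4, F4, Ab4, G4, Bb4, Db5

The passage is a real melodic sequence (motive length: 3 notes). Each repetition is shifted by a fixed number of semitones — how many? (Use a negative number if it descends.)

5

Taking 3-note groups, the heads are A3, D4, G4: the pattern moves up a 4th.
Counting half-steps from A3 to D4: 5.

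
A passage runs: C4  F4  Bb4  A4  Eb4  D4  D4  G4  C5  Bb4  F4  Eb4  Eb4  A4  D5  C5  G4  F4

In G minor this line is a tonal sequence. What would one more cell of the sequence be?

Taking 6-note groups, the heads are C4, D4, Eb4: the pattern moves up a 2nd.
So cell 4 is F4 Bb4 Eb5 D5 A4 G4.

F4 Bb4 Eb5 D5 A4 G4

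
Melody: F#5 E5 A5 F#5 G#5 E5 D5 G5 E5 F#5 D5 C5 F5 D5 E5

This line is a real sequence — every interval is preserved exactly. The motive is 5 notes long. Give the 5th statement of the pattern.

Bb4 Ab4 Db5 Bb4 C5

Unit = 5 notes; the statements start on F#5, E5, D5, moving down a 2nd each time.
Continuing the starts: C5 → Bb4.
From Bb4 the exact shape gives Bb4 Ab4 Db5 Bb4 C5.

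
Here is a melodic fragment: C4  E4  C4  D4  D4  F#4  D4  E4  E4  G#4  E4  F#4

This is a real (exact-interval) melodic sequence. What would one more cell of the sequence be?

F#4 A#4 F#4 G#4

The 4-note cells begin on C4, D4, E4 — each up a 2nd from the last.
So cell 4 is F#4 A#4 F#4 G#4.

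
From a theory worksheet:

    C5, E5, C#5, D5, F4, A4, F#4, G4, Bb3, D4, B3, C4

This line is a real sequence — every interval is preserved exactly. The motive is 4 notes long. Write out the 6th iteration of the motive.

Db2 F2 D2 Eb2

Taking 4-note groups, the heads are C5, F4, Bb3: the pattern moves down a 5th.
Continuing the starts: Eb3 → Ab2 → Db2.
So cell 6 is Db2 F2 D2 Eb2.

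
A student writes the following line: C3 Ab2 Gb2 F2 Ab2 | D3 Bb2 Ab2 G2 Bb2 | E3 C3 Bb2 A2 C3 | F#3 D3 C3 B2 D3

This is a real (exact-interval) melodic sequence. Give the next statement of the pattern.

The 5-note cells begin on C3, D3, E3, F#3 — each up a 2nd from the last.
From G#3 the exact shape gives G#3 E3 D3 C#3 E3.

G#3 E3 D3 C#3 E3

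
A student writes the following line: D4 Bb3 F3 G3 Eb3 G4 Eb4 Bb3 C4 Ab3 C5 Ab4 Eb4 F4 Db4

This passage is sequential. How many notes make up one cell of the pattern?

15 notes total. Splitting into 3 groups of 5:
D4 Bb3 F3 G3 Eb3 | G4 Eb4 Bb3 C4 Ab3 | C5 Ab4 Eb4 F4 Db4
Each cell is the previous one up a 4th — so the unit is 5 notes.

5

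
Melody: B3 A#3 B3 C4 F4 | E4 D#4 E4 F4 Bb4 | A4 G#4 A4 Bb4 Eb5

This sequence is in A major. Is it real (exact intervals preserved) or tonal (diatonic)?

Each cell has the same semitone pattern (-1, 1, 1, 5) — intervals are preserved exactly.
And A#3 lies outside A major, so the sequence is real rather than tonal.

real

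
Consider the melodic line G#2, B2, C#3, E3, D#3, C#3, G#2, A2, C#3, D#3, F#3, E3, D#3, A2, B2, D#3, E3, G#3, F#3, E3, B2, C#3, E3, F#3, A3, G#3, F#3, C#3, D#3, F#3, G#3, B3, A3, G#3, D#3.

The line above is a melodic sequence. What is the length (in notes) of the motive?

There are 35 notes; a 7-note unit gives 5 cells:
G#2 B2 C#3 E3 D#3 C#3 G#2 | A2 C#3 D#3 F#3 E3 D#3 A2 | B2 D#3 E3 G#3 F#3 E3 B2 | C#3 E3 F#3 A3 G#3 F#3 C#3 | D#3 F#3 G#3 B3 A3 G#3 D#3
Each cell is the previous one up a 2nd — so the unit is 7 notes.

7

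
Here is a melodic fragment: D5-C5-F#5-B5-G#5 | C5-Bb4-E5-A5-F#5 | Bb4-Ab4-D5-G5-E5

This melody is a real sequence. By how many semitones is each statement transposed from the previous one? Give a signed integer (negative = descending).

Taking 5-note groups, the heads are D5, C5, Bb4: the pattern moves down a 2nd.
D5→C5 is 72 − 74 = -2 semitones.

-2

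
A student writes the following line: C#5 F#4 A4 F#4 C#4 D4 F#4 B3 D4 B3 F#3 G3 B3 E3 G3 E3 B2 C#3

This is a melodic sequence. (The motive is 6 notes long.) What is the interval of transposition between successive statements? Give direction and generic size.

down a 5th

The 6-note cells begin on C#5, F#4, B3 — each down a 5th from the last.
From C#5 to F#4: down a 5th.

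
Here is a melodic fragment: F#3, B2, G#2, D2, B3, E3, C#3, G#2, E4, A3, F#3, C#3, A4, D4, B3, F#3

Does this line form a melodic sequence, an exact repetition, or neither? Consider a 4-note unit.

Each 4-note cell is the previous one transposed up a 4th.

sequence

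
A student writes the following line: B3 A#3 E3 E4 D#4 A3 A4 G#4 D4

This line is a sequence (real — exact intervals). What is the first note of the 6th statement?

With a 3-note motive the entries are B3, E4, A4, each up a 4th from the previous.
Continuing: D5 → G5 → C6. Statement 6 starts on C6.

C6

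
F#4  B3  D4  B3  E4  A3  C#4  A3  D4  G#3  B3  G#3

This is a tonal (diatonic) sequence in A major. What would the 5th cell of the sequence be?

Unit = 4 notes; the statements start on F#4, E4, D4, moving down a 2nd each time.
Extending down a 2nd: C#4 → B3.
Statement 5 starts on B3 and keeps the same diatonic contour: B3 E3 G#3 E3.

B3 E3 G#3 E3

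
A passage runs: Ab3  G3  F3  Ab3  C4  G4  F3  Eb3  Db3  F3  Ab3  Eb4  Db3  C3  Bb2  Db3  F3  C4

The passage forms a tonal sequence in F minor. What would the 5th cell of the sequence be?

Unit = 6 notes; the statements start on Ab3, F3, Db3, moving down a 3rd each time.
Carrying on: Bb2 → G2.
So cell 5 is G2 F2 Eb2 G2 Bb2 F3.

G2 F2 Eb2 G2 Bb2 F3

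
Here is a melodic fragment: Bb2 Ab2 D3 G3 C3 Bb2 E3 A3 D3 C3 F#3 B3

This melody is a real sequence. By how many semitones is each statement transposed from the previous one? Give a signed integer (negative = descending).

Taking 4-note groups, the heads are Bb2, C3, D3: the pattern moves up a 2nd.
Bb2 to C3 spans +2 semitones.

2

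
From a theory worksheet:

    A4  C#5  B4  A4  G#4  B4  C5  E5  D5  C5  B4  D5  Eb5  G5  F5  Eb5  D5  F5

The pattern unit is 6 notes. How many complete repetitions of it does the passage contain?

3

18 notes in groups of 6 gives 18/6 = 3 statements.
Starts: A4, C5, Eb5 — each up a 3rd.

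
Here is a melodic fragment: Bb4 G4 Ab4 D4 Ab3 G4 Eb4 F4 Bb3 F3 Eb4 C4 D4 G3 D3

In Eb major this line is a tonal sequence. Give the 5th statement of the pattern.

Unit = 5 notes; the statements start on Bb4, G4, Eb4, moving down a 3rd each time.
Carrying on: C4 → Ab3.
So cell 5 is Ab3 F3 G3 C3 G2.

Ab3 F3 G3 C3 G2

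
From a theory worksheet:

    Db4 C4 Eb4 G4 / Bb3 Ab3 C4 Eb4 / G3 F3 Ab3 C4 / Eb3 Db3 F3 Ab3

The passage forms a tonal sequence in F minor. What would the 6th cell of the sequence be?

Taking 4-note groups, the heads are Db4, Bb3, G3, Eb3: the pattern moves down a 3rd.
Carrying on: C3 → Ab2.
So cell 6 is Ab2 G2 Bb2 Db3.

Ab2 G2 Bb2 Db3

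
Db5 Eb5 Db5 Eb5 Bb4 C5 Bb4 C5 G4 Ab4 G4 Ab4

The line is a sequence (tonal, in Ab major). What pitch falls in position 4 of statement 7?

G3

The unit is 4 notes. Position-4 pitches of the 3 shown cells: Eb5, C5, Ab4.
Extending down a 3rd: F4 → Db4 → Bb3 → G3.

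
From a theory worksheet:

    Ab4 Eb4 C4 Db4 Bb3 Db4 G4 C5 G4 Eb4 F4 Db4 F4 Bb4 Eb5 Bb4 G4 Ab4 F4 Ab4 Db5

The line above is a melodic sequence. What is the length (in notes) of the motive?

Try groups of 7 (3 cells in 21 notes):
Ab4 Eb4 C4 Db4 Bb3 Db4 G4 | C5 G4 Eb4 F4 Db4 F4 Bb4 | Eb5 Bb4 G4 Ab4 F4 Ab4 Db5
That's a consistent up a 3rd shift per cell, and no other grouping gives one.

7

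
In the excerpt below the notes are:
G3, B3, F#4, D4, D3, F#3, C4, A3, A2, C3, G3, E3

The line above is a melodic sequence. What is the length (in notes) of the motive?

4

12 notes total. Splitting into 3 groups of 4:
G3 B3 F#4 D4 | D3 F#3 C4 A3 | A2 C3 G3 E3
That's a consistent down a 4th shift per cell, and no other grouping gives one.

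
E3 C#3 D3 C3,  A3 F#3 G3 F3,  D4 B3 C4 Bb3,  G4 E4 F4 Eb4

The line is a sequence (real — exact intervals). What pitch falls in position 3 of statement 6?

Eb5

With 4-note cells, note 3 of each statement runs D3, G3, C4, F4.
Extending up a 4th: Bb4 → Eb5.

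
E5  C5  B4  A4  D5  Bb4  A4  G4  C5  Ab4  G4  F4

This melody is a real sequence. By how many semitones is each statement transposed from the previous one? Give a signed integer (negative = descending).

The 4-note cells begin on E5, D5, C5 — each down a 2nd from the last.
E5→D5 is 74 − 76 = -2 semitones.

-2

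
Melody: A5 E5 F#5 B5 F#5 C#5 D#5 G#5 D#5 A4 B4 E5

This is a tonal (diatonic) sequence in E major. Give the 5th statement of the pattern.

G#4 D#4 E4 A4

The 4-note cells begin on A5, F#5, D#5 — each down a 3rd from the last.
Carrying on: B4 → G#4.
So cell 5 is G#4 D#4 E4 A4.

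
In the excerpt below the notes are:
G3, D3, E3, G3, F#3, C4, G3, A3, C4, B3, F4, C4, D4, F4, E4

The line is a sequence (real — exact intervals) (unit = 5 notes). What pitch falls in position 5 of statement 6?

The unit is 5 notes. Position-5 pitches of the 3 shown cells: F#3, B3, E4.
Carrying that up a 4th forward: A4 → D5 → G5.

G5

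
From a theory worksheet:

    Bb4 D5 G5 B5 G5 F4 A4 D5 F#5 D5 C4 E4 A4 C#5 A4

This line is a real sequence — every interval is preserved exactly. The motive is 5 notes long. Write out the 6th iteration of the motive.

Taking 5-note groups, the heads are Bb4, F4, C4: the pattern moves down a 4th.
Carrying on: G3 → D3 → A2.
So cell 6 is A2 C#3 F#3 A#3 F#3.

A2 C#3 F#3 A#3 F#3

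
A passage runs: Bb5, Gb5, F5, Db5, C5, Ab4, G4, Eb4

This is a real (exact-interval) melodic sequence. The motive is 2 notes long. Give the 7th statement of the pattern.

E3 C3

With a 2-note motive the entries are Bb5, F5, C5, G4, each down a 4th from the previous.
Extending down a 4th: D4 → A3 → E3.
So cell 7 is E3 C3.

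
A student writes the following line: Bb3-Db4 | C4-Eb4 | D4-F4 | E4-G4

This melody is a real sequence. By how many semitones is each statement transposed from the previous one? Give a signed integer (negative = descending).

2

Taking 2-note groups, the heads are Bb3, C4, D4, E4: the pattern moves up a 2nd.
Bb3 to C4 spans +2 semitones.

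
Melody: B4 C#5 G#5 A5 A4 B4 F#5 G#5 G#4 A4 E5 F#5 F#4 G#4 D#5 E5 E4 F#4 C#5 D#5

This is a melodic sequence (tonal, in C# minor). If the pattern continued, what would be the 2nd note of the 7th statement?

D#4

Grouping in 4s, the 2nd note of each cell is C#5, B4, A4, G#4, F#4.
Extending down a 2nd: E4 → D#4.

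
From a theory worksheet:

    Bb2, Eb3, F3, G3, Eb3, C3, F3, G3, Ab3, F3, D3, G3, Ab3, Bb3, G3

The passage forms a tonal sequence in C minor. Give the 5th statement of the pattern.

F3 Bb3 C4 D4 Bb3

With a 5-note motive the entries are Bb2, C3, D3, each up a 2nd from the previous.
Carrying on: Eb3 → F3.
So cell 5 is F3 Bb3 C4 D4 Bb3.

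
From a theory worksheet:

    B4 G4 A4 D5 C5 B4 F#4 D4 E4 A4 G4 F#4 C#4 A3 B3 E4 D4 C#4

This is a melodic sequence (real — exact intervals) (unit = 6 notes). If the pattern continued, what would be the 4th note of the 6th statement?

The unit is 6 notes. Position-4 pitches of the 3 shown cells: D5, A4, E4.
Each moves down a 4th. Continuing: B3 → F#3 → C#3.

C#3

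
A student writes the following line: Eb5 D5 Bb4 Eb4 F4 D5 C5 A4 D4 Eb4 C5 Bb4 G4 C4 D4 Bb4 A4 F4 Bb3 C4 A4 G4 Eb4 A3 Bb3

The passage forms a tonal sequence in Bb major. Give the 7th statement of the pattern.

Taking 5-note groups, the heads are Eb5, D5, C5, Bb4, A4: the pattern moves down a 2nd.
Carrying on: G4 → F4.
So cell 7 is F4 Eb4 C4 F3 G3.

F4 Eb4 C4 F3 G3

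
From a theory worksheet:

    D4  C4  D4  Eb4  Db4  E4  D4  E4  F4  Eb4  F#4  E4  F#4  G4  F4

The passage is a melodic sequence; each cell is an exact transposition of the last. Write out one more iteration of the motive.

Unit = 5 notes; the statements start on D4, E4, F#4, moving up a 2nd each time.
So cell 4 is G#4 F#4 G#4 A4 G4.

G#4 F#4 G#4 A4 G4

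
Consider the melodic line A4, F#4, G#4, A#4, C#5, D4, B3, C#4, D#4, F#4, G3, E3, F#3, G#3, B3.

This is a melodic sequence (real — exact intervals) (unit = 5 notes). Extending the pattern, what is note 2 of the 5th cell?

With 5-note cells, note 2 of each statement runs F#4, B3, E3.
Each moves down a 5th. Continuing: A2 → D2.

D2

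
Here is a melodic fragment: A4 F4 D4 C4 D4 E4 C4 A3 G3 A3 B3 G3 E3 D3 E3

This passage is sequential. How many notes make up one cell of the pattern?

5

Try groups of 5 (3 cells in 15 notes):
A4 F4 D4 C4 D4 | E4 C4 A3 G3 A3 | B3 G3 E3 D3 E3
Every group is a transposition down a 4th of the one before; no shorter unit works.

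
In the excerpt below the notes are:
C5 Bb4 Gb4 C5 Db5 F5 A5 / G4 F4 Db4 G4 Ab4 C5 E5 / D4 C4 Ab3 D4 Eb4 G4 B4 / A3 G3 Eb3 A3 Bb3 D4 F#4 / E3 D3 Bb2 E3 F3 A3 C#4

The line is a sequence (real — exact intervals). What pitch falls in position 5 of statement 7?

Grouping in 7s, the 5th note of each cell is Db5, Ab4, Eb4, Bb3, F3.
Each moves down a 4th. Continuing: C3 → G2.

G2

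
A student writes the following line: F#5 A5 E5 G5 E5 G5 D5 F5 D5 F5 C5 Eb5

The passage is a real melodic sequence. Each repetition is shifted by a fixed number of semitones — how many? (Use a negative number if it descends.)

The 4-note cells begin on F#5, E5, D5 — each down a 2nd from the last.
F#5→E5 is 76 − 78 = -2 semitones.

-2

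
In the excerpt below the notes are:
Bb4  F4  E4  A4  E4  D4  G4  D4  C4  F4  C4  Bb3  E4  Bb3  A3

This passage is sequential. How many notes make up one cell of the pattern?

15 notes total. Splitting into 5 groups of 3:
Bb4 F4 E4 | A4 E4 D4 | G4 D4 C4 | F4 C4 Bb3 | E4 Bb3 A3
Every group is a transposition down a 2nd of the one before; no shorter unit works.

3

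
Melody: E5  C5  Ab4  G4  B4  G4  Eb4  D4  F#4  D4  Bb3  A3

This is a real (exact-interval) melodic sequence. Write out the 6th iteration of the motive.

With a 4-note motive the entries are E5, B4, F#4, each down a 4th from the previous.
Carrying on: C#4 → G#3 → D#3.
From D#3 the exact shape gives D#3 B2 G2 F#2.

D#3 B2 G2 F#2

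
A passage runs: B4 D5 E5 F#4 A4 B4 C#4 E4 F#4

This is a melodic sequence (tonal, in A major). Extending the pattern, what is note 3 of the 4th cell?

Grouping in 3s, the 3rd note of each cell is E5, B4, F#4.
Each moves down a 4th; the next is C#4.

C#4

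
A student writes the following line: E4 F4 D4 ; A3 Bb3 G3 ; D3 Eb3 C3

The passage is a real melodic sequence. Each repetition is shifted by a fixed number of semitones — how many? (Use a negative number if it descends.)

With a 3-note motive the entries are E4, A3, D3, each down a 5th from the previous.
E4 to A3 spans -7 semitones.

-7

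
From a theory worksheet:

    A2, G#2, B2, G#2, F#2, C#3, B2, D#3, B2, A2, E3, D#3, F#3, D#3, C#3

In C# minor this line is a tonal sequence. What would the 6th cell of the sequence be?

D#4 C#4 E4 C#4 B3

With a 5-note motive the entries are A2, C#3, E3, each up a 3rd from the previous.
Carrying on: G#3 → B3 → D#4.
So cell 6 is D#4 C#4 E4 C#4 B3.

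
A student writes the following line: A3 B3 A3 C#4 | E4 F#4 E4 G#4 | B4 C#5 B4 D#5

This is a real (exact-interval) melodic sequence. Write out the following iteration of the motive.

Taking 4-note groups, the heads are A3, E4, B4: the pattern moves up a 5th.
From F#5 the exact shape gives F#5 G#5 F#5 A#5.

F#5 G#5 F#5 A#5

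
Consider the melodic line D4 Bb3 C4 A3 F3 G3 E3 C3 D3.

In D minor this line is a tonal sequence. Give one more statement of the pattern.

Taking 3-note groups, the heads are D4, A3, E3: the pattern moves down a 4th.
So cell 4 is Bb2 G2 A2.

Bb2 G2 A2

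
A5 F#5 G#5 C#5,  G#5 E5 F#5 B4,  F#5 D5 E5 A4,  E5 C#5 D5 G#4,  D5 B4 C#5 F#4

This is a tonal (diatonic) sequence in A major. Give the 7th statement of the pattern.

The 4-note cells begin on A5, G#5, F#5, E5, D5 — each down a 2nd from the last.
Continuing the starts: C#5 → B4.
Statement 7 starts on B4 and keeps the same diatonic contour: B4 G#4 A4 D4.

B4 G#4 A4 D4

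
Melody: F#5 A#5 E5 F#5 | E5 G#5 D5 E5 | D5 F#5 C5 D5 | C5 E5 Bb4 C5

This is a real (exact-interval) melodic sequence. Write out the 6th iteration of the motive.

Ab4 C5 Gb4 Ab4

With a 4-note motive the entries are F#5, E5, D5, C5, each down a 2nd from the previous.
Continuing the starts: Bb4 → Ab4.
So cell 6 is Ab4 C5 Gb4 Ab4.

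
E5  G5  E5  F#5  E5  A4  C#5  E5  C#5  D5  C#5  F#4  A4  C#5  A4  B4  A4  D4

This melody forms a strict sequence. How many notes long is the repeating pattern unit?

There are 18 notes; a 6-note unit gives 3 cells:
E5 G5 E5 F#5 E5 A4 | C#5 E5 C#5 D5 C#5 F#4 | A4 C#5 A4 B4 A4 D4
That's a consistent down a 3rd shift per cell, and no other grouping gives one.

6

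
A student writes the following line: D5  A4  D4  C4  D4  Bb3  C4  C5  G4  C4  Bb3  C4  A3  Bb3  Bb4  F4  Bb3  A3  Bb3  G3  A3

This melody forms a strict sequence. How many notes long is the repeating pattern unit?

21 notes total. Splitting into 3 groups of 7:
D5 A4 D4 C4 D4 Bb3 C4 | C5 G4 C4 Bb3 C4 A3 Bb3 | Bb4 F4 Bb3 A3 Bb3 G3 A3
That's a consistent down a 2nd shift per cell, and no other grouping gives one.

7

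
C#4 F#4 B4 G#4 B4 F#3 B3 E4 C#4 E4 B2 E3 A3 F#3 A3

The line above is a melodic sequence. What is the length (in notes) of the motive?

5

There are 15 notes; a 5-note unit gives 3 cells:
C#4 F#4 B4 G#4 B4 | F#3 B3 E4 C#4 E4 | B2 E3 A3 F#3 A3
Each cell is the previous one down a 5th — so the unit is 5 notes.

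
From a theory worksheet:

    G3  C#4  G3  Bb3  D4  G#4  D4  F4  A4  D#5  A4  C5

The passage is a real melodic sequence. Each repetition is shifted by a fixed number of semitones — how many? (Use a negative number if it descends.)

The 4-note cells begin on G3, D4, A4 — each up a 5th from the last.
G3 to D4 spans +7 semitones.

7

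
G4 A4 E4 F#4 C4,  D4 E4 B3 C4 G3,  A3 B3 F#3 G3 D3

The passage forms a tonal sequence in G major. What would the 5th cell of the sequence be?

B2 C3 G2 A2 E2

The 5-note cells begin on G4, D4, A3 — each down a 4th from the last.
Extending down a 4th: E3 → B2.
So cell 5 is B2 C3 G2 A2 E2.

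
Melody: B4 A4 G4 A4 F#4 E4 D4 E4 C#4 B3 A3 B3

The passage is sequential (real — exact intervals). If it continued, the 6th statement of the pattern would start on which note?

A#2

The 4-note cells begin on B4, F#4, C#4 — each down a 4th from the last.
Continuing: G#3 → D#3 → A#2. Statement 6 starts on A#2.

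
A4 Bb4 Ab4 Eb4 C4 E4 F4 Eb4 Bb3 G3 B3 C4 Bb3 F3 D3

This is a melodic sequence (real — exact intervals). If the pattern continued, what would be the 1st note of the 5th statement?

C#3

The unit is 5 notes. Position-1 pitches of the 3 shown cells: A4, E4, B3.
Each moves down a 4th. Continuing: F#3 → C#3.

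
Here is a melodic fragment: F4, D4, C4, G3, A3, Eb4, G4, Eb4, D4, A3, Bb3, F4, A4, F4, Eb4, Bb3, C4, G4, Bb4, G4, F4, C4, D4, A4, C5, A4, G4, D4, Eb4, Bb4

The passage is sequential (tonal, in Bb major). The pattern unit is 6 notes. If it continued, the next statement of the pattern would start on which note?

D5

The 6-note cells begin on F4, G4, A4, Bb4, C5 — each up a 2nd from the last.
The next head, up a 2nd from C5, is D5.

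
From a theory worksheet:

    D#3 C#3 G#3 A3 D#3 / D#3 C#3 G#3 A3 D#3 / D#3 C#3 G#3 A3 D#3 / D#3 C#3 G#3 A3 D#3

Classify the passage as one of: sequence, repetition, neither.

Each 5-note cell is identical (D#3 C#3 G#3 A3 D#3), restated at the same pitch.

repetition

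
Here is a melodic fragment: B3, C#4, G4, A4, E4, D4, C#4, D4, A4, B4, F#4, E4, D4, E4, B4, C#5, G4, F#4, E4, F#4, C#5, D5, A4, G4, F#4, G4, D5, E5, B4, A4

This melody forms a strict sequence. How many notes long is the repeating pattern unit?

There are 30 notes; a 6-note unit gives 5 cells:
B3 C#4 G4 A4 E4 D4 | C#4 D4 A4 B4 F#4 E4 | D4 E4 B4 C#5 G4 F#4 | E4 F#4 C#5 D5 A4 G4 | F#4 G4 D5 E5 B4 A4
That's a consistent up a 2nd shift per cell, and no other grouping gives one.

6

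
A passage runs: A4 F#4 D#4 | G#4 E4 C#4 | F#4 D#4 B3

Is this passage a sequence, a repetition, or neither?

sequence

Each 3-note cell is the previous one transposed down a 2nd.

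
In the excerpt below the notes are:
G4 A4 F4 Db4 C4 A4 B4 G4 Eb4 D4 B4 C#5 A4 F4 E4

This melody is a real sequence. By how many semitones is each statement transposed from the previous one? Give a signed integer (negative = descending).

The 5-note cells begin on G4, A4, B4 — each up a 2nd from the last.
G4→A4 is 69 − 67 = 2 semitones.

2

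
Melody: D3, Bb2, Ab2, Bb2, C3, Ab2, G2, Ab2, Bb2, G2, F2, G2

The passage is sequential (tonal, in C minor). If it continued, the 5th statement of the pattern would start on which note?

Unit = 4 notes; the statements start on D3, C3, Bb2, moving down a 2nd each time.
Extending the heads down a 2nd: Ab2 → G2.

G2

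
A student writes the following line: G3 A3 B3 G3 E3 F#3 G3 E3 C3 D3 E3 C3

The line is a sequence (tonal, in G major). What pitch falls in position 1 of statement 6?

D2

Grouping in 4s, the 1st note of each cell is G3, E3, C3.
Each moves down a 3rd. Continuing: A2 → F#2 → D2.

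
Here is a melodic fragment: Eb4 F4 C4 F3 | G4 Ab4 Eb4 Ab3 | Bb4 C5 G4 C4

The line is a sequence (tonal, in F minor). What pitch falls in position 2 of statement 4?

Eb5

The unit is 4 notes. Position-2 pitches of the 3 shown cells: F4, Ab4, C5.
One more up a 3rd gives Eb5.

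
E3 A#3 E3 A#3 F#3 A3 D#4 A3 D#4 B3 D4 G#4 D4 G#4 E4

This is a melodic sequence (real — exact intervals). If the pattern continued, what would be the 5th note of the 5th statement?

The unit is 5 notes. Position-5 pitches of the 3 shown cells: F#3, B3, E4.
Carrying that up a 4th forward: A4 → D5.

D5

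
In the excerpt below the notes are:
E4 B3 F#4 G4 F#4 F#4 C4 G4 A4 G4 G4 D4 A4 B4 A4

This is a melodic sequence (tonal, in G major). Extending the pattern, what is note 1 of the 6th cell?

Grouping in 5s, the 1st note of each cell is E4, F#4, G4.
Carrying that up a 2nd forward: A4 → B4 → C5.

C5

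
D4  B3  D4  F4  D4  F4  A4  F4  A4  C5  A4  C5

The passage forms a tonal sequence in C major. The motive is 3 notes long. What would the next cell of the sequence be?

E5 C5 E5

Taking 3-note groups, the heads are D4, F4, A4, C5: the pattern moves up a 3rd.
So cell 5 is E5 C5 E5.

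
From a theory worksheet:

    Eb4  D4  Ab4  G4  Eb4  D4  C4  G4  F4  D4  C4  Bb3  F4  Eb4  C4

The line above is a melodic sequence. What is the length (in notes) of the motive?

Try groups of 5 (3 cells in 15 notes):
Eb4 D4 Ab4 G4 Eb4 | D4 C4 G4 F4 D4 | C4 Bb3 F4 Eb4 C4
Each cell is the previous one down a 2nd — so the unit is 5 notes.

5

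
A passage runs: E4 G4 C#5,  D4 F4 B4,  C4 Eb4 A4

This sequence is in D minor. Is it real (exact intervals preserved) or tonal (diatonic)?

Each cell has the same semitone pattern (3, 6) — intervals are preserved exactly.
And C#5 lies outside D minor, so the sequence is real rather than tonal.

real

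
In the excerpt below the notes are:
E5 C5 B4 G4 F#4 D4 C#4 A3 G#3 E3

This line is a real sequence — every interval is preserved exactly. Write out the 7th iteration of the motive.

A#2 F#2

With a 2-note motive the entries are E5, B4, F#4, C#4, G#3, each down a 4th from the previous.
Carrying on: D#3 → A#2.
So cell 7 is A#2 F#2.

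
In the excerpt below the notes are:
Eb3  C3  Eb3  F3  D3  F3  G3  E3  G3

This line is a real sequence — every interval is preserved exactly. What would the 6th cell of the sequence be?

C#4 A#3 C#4

Unit = 3 notes; the statements start on Eb3, F3, G3, moving up a 2nd each time.
Extending up a 2nd: A3 → B3 → C#4.
From C#4 the exact shape gives C#4 A#3 C#4.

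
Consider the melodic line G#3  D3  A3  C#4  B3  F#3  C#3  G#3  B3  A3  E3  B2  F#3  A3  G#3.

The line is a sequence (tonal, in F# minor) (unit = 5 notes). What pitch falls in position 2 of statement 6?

With 5-note cells, note 2 of each statement runs D3, C#3, B2.
Each moves down a 2nd. Continuing: A2 → G#2 → F#2.

F#2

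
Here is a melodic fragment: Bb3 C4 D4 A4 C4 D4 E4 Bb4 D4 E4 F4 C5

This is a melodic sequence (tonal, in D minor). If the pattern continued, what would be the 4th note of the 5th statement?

E5

With 4-note cells, note 4 of each statement runs A4, Bb4, C5.
Each moves up a 2nd. Continuing: D5 → E5.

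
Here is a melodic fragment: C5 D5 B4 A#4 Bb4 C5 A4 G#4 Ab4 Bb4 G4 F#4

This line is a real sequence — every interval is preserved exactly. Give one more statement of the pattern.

With a 4-note motive the entries are C5, Bb4, Ab4, each down a 2nd from the previous.
Statement 4 starts on Gb4 and keeps the same exact contour: Gb4 Ab4 F4 E4.

Gb4 Ab4 F4 E4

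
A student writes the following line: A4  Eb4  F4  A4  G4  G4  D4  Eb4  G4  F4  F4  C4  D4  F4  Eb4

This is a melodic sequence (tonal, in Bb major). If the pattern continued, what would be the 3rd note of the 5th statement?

Bb3

The unit is 5 notes. Position-3 pitches of the 3 shown cells: F4, Eb4, D4.
Extending down a 2nd: C4 → Bb3.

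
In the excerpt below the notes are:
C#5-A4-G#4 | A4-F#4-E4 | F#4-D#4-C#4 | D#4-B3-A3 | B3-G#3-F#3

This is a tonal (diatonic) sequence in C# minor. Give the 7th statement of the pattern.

E3 C#3 B2

The 3-note cells begin on C#5, A4, F#4, D#4, B3 — each down a 3rd from the last.
Extending down a 3rd: G#3 → E3.
So cell 7 is E3 C#3 B2.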